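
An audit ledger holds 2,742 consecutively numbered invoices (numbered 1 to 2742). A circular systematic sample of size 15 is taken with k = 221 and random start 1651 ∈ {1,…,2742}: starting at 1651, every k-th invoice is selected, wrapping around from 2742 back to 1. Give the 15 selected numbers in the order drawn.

Selection 1: 1651
Selection 2: 1651 + 221 = 1872
Selection 3: 1872 + 221 = 2093
Selection 4: 2093 + 221 = 2314
Selection 5: 2314 + 221 = 2535
Selection 6: 2535 + 221 = 2756 → 2756 − 2742 = 14
Selection 7: 14 + 221 = 235
Selection 8: 235 + 221 = 456
Selection 9: 456 + 221 = 677
Selection 10: 677 + 221 = 898
Selection 11: 898 + 221 = 1119
Selection 12: 1119 + 221 = 1340
Selection 13: 1340 + 221 = 1561
Selection 14: 1561 + 221 = 1782
Selection 15: 1782 + 221 = 2003

1651, 1872, 2093, 2314, 2535, 14, 235, 456, 677, 898, 1119, 1340, 1561, 1782, 2003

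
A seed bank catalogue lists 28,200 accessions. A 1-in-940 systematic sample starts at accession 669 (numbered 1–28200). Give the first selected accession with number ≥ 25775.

k = 940
Steps past start: ⌈(25775 − 669)/940⌉ = ⌈25106/940⌉ = 27
Selected accession: 669 + 27×940 = 26049

26049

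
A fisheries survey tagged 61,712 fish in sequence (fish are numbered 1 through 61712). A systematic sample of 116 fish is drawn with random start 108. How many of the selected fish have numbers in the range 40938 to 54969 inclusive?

27

k = 61712/116 = 532
First selection ≥ 40938: 108 + ⌈(40938−108)/532⌉·532 = 108 + 77×532 = 41072
Last selection ≤ 54969: 108 + ⌊(54969−108)/532⌋·532 = 108 + 103×532 = 54904
Count = 103 − 77 + 1 = 27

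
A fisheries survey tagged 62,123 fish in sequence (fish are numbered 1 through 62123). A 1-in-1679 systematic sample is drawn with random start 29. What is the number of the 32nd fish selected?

k = 1679
32nd selection = r + (32−1)·k = 29 + 31×1679 = 29 + 52049 = 52078

52078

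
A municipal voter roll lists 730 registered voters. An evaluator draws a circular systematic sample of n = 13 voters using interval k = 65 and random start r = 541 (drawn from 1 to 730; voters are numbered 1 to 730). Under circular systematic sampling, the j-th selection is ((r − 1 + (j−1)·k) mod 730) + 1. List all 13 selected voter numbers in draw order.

541, 606, 671, 6, 71, 136, 201, 266, 331, 396, 461, 526, 591

Selection 1: 541
Selection 2: 541 + 65 = 606
Selection 3: 606 + 65 = 671
Selection 4: 671 + 65 = 736 → 736 − 730 = 6
Selection 5: 6 + 65 = 71
Selection 6: 71 + 65 = 136
Selection 7: 136 + 65 = 201
Selection 8: 201 + 65 = 266
Selection 9: 266 + 65 = 331
Selection 10: 331 + 65 = 396
Selection 11: 396 + 65 = 461
Selection 12: 461 + 65 = 526
Selection 13: 526 + 65 = 591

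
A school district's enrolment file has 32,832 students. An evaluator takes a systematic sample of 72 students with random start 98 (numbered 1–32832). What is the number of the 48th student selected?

k = 32832/72 = 456
48th selection = r + (48−1)·k = 98 + 47×456 = 98 + 21432 = 21530

21530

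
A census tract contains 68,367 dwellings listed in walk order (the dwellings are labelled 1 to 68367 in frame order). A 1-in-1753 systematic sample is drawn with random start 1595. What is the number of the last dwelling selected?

k = 1753
39th selection = r + (39−1)·k = 1595 + 38×1753 = 1595 + 66614 = 68209

68209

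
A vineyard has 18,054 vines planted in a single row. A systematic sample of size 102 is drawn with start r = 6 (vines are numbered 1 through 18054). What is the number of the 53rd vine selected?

9210

k = 18054/102 = 177
53rd selection = r + (53−1)·k = 6 + 52×177 = 6 + 9204 = 9210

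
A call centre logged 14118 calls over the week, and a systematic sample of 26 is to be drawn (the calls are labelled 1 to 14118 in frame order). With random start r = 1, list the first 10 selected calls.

k = N/n = 14118/26 = 543
call 1: 1
call 2: 1 + 543 = 544
call 3: 544 + 543 = 1087
call 4: 1087 + 543 = 1630
call 5: 1630 + 543 = 2173
call 6: 2173 + 543 = 2716
call 7: 2716 + 543 = 3259
call 8: 3259 + 543 = 3802
call 9: 3802 + 543 = 4345
call 10: 4345 + 543 = 4888

1, 544, 1087, 1630, 2173, 2716, 3259, 3802, 4345, 4888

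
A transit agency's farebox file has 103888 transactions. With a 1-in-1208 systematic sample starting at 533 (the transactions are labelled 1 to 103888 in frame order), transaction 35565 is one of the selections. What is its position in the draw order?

30

k = 1208
position = (35565 − 533)/1208 + 1 = 35032/1208 + 1 = 29 + 1 = 30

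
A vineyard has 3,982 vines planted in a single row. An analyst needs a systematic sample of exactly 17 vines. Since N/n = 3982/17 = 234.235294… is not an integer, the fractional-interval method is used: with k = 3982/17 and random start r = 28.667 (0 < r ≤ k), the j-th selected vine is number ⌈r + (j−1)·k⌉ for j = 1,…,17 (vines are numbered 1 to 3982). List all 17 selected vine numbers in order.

j=1: r + 0k = 28.667 → ⌈·⌉ = 29
j=2: r + 1k = 262.902294… → ⌈·⌉ = 263
j=3: r + 2k = 497.137588… → ⌈·⌉ = 498
j=4: r + 3k = 731.372882… → ⌈·⌉ = 732
j=5: r + 4k = 965.608176… → ⌈·⌉ = 966
j=6: r + 5k = 1199.843470… → ⌈·⌉ = 1200
j=7: r + 6k = 1434.078764… → ⌈·⌉ = 1435
j=8: r + 7k = 1668.314058… → ⌈·⌉ = 1669
j=9: r + 8k = 1902.549352… → ⌈·⌉ = 1903
j=10: r + 9k = 2136.784647… → ⌈·⌉ = 2137
j=11: r + 10k = 2371.019941… → ⌈·⌉ = 2372
j=12: r + 11k = 2605.255235… → ⌈·⌉ = 2606
j=13: r + 12k = 2839.490529… → ⌈·⌉ = 2840
j=14: r + 13k = 3073.725823… → ⌈·⌉ = 3074
j=15: r + 14k = 3307.961117… → ⌈·⌉ = 3308
j=16: r + 15k = 3542.196411… → ⌈·⌉ = 3543
j=17: r + 16k = 3776.431705… → ⌈·⌉ = 3777

29, 263, 498, 732, 966, 1200, 1435, 1669, 1903, 2137, 2372, 2606, 2840, 3074, 3308, 3543, 3777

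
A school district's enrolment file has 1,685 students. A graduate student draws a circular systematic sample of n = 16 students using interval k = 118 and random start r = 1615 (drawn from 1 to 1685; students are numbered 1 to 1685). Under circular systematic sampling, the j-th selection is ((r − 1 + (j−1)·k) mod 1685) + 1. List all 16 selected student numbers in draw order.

1615, 48, 166, 284, 402, 520, 638, 756, 874, 992, 1110, 1228, 1346, 1464, 1582, 15

Selection 1: 1615
Selection 2: 1615 + 118 = 1733 → 1733 − 1685 = 48
Selection 3: 48 + 118 = 166
Selection 4: 166 + 118 = 284
Selection 5: 284 + 118 = 402
Selection 6: 402 + 118 = 520
Selection 7: 520 + 118 = 638
Selection 8: 638 + 118 = 756
Selection 9: 756 + 118 = 874
Selection 10: 874 + 118 = 992
Selection 11: 992 + 118 = 1110
Selection 12: 1110 + 118 = 1228
Selection 13: 1228 + 118 = 1346
Selection 14: 1346 + 118 = 1464
Selection 15: 1464 + 118 = 1582
Selection 16: 1582 + 118 = 1700 → 1700 − 1685 = 15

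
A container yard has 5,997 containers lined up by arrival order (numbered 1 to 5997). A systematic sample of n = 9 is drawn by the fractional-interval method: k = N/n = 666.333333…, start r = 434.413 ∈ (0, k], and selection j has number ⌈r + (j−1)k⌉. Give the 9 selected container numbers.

j=1: r + 0k = 434.413 → ⌈·⌉ = 435
j=2: r + 1k = 1100.746333… → ⌈·⌉ = 1101
j=3: r + 2k = 1767.079666… → ⌈·⌉ = 1768
j=4: r + 3k = 2433.413 → ⌈·⌉ = 2434
j=5: r + 4k = 3099.746333… → ⌈·⌉ = 3100
j=6: r + 5k = 3766.079666… → ⌈·⌉ = 3767
j=7: r + 6k = 4432.413 → ⌈·⌉ = 4433
j=8: r + 7k = 5098.746333… → ⌈·⌉ = 5099
j=9: r + 8k = 5765.079666… → ⌈·⌉ = 5766

435, 1101, 1768, 2434, 3100, 3767, 4433, 5099, 5766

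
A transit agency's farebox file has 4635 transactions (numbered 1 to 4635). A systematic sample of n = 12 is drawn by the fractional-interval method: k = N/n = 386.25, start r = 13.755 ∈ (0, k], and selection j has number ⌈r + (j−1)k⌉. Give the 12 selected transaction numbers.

j=1: r + 0k = 13.755 → ⌈·⌉ = 14
j=2: r + 1k = 400.005 → ⌈·⌉ = 401
j=3: r + 2k = 786.255 → ⌈·⌉ = 787
j=4: r + 3k = 1172.505 → ⌈·⌉ = 1173
j=5: r + 4k = 1558.755 → ⌈·⌉ = 1559
j=6: r + 5k = 1945.005 → ⌈·⌉ = 1946
j=7: r + 6k = 2331.255 → ⌈·⌉ = 2332
j=8: r + 7k = 2717.505 → ⌈·⌉ = 2718
j=9: r + 8k = 3103.755 → ⌈·⌉ = 3104
j=10: r + 9k = 3490.005 → ⌈·⌉ = 3491
j=11: r + 10k = 3876.255 → ⌈·⌉ = 3877
j=12: r + 11k = 4262.505 → ⌈·⌉ = 4263

14, 401, 787, 1173, 1559, 1946, 2332, 2718, 3104, 3491, 3877, 4263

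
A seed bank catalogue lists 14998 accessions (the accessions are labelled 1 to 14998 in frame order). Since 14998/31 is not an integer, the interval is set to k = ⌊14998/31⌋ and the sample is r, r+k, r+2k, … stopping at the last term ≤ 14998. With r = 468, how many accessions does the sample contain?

k = ⌊14998/31⌋ = 483
Achieved size = ⌊(14998 − 468)/483⌋ + 1 = ⌊14530/483⌋ + 1 = 30 + 1 = 31
(last selection: 468 + 30×483 = 14958 ≤ 14998; next would be 15441 > 14998)

31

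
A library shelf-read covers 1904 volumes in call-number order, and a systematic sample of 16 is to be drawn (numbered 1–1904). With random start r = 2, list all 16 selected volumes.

k = N/n = 1904/16 = 119
volume 1: 2
volume 2: 2 + 119 = 121
volume 3: 121 + 119 = 240
volume 4: 240 + 119 = 359
volume 5: 359 + 119 = 478
volume 6: 478 + 119 = 597
volume 7: 597 + 119 = 716
volume 8: 716 + 119 = 835
volume 9: 835 + 119 = 954
volume 10: 954 + 119 = 1073
volume 11: 1073 + 119 = 1192
volume 12: 1192 + 119 = 1311
volume 13: 1311 + 119 = 1430
volume 14: 1430 + 119 = 1549
volume 15: 1549 + 119 = 1668
volume 16: 1668 + 119 = 1787

2, 121, 240, 359, 478, 597, 716, 835, 954, 1073, 1192, 1311, 1430, 1549, 1668, 1787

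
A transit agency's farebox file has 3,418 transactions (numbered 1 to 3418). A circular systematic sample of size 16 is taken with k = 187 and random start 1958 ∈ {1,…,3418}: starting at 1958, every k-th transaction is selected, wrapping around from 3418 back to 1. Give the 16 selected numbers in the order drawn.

1958, 2145, 2332, 2519, 2706, 2893, 3080, 3267, 36, 223, 410, 597, 784, 971, 1158, 1345

Selection 1: 1958
Selection 2: 1958 + 187 = 2145
Selection 3: 2145 + 187 = 2332
Selection 4: 2332 + 187 = 2519
Selection 5: 2519 + 187 = 2706
Selection 6: 2706 + 187 = 2893
Selection 7: 2893 + 187 = 3080
Selection 8: 3080 + 187 = 3267
Selection 9: 3267 + 187 = 3454 → 3454 − 3418 = 36
Selection 10: 36 + 187 = 223
Selection 11: 223 + 187 = 410
Selection 12: 410 + 187 = 597
Selection 13: 597 + 187 = 784
Selection 14: 784 + 187 = 971
Selection 15: 971 + 187 = 1158
Selection 16: 1158 + 187 = 1345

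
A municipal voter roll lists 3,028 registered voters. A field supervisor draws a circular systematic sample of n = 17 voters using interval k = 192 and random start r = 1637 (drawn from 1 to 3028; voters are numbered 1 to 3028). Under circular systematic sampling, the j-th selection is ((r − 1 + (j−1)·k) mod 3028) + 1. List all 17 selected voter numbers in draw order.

Selection 1: 1637
Selection 2: 1637 + 192 = 1829
Selection 3: 1829 + 192 = 2021
Selection 4: 2021 + 192 = 2213
Selection 5: 2213 + 192 = 2405
Selection 6: 2405 + 192 = 2597
Selection 7: 2597 + 192 = 2789
Selection 8: 2789 + 192 = 2981
Selection 9: 2981 + 192 = 3173 → 3173 − 3028 = 145
Selection 10: 145 + 192 = 337
Selection 11: 337 + 192 = 529
Selection 12: 529 + 192 = 721
Selection 13: 721 + 192 = 913
Selection 14: 913 + 192 = 1105
Selection 15: 1105 + 192 = 1297
Selection 16: 1297 + 192 = 1489
Selection 17: 1489 + 192 = 1681

1637, 1829, 2021, 2213, 2405, 2597, 2789, 2981, 145, 337, 529, 721, 913, 1105, 1297, 1489, 1681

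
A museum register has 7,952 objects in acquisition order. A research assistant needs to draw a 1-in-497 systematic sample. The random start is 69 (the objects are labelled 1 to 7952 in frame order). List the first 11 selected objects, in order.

object 1: 69
object 2: 69 + 497 = 566
object 3: 566 + 497 = 1063
object 4: 1063 + 497 = 1560
object 5: 1560 + 497 = 2057
object 6: 2057 + 497 = 2554
object 7: 2554 + 497 = 3051
object 8: 3051 + 497 = 3548
object 9: 3548 + 497 = 4045
object 10: 4045 + 497 = 4542
object 11: 4542 + 497 = 5039

69, 566, 1063, 1560, 2057, 2554, 3051, 3548, 4045, 4542, 5039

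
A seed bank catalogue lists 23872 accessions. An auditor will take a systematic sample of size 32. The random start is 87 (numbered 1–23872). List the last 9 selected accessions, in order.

17245, 17991, 18737, 19483, 20229, 20975, 21721, 22467, 23213

k = N/n = 23872/32 = 746
24th selection = 87 + 23×746 = 17245
25th: 17245 + 746 = 17991
26th: 17991 + 746 = 18737
27th: 18737 + 746 = 19483
28th: 19483 + 746 = 20229
29th: 20229 + 746 = 20975
30th: 20975 + 746 = 21721
31st: 21721 + 746 = 22467
32nd: 22467 + 746 = 23213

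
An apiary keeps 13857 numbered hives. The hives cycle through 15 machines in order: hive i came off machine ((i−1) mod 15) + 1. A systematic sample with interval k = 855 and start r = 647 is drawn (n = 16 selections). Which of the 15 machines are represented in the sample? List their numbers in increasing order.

2

Consecutive selections differ by k = 855, so their machine numbers differ by 855 mod 15 = 0.
gcd(855, 15) = 15, so the sample visits 15/15 = 1 distinct residues mod 15.
Start 647 is machine 2; the machines hit are 2.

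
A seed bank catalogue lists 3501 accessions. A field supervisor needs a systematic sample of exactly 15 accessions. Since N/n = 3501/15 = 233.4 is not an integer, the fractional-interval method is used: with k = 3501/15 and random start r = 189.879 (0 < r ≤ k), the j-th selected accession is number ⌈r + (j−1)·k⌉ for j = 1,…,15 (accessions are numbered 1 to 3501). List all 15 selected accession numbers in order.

j=1: r + 0k = 189.879 → ⌈·⌉ = 190
j=2: r + 1k = 423.279 → ⌈·⌉ = 424
j=3: r + 2k = 656.679 → ⌈·⌉ = 657
j=4: r + 3k = 890.079 → ⌈·⌉ = 891
j=5: r + 4k = 1123.479 → ⌈·⌉ = 1124
j=6: r + 5k = 1356.879 → ⌈·⌉ = 1357
j=7: r + 6k = 1590.279 → ⌈·⌉ = 1591
j=8: r + 7k = 1823.679 → ⌈·⌉ = 1824
j=9: r + 8k = 2057.079 → ⌈·⌉ = 2058
j=10: r + 9k = 2290.479 → ⌈·⌉ = 2291
j=11: r + 10k = 2523.879 → ⌈·⌉ = 2524
j=12: r + 11k = 2757.279 → ⌈·⌉ = 2758
j=13: r + 12k = 2990.679 → ⌈·⌉ = 2991
j=14: r + 13k = 3224.079 → ⌈·⌉ = 3225
j=15: r + 14k = 3457.479 → ⌈·⌉ = 3458

190, 424, 657, 891, 1124, 1357, 1591, 1824, 2058, 2291, 2524, 2758, 2991, 3225, 3458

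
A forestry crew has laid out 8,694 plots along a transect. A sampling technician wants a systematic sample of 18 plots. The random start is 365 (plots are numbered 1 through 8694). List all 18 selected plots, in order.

k = N/n = 8694/18 = 483
plot 1: 365
plot 2: 365 + 483 = 848
plot 3: 848 + 483 = 1331
plot 4: 1331 + 483 = 1814
plot 5: 1814 + 483 = 2297
plot 6: 2297 + 483 = 2780
plot 7: 2780 + 483 = 3263
plot 8: 3263 + 483 = 3746
plot 9: 3746 + 483 = 4229
plot 10: 4229 + 483 = 4712
plot 11: 4712 + 483 = 5195
plot 12: 5195 + 483 = 5678
plot 13: 5678 + 483 = 6161
plot 14: 6161 + 483 = 6644
plot 15: 6644 + 483 = 7127
plot 16: 7127 + 483 = 7610
plot 17: 7610 + 483 = 8093
plot 18: 8093 + 483 = 8576

365, 848, 1331, 1814, 2297, 2780, 3263, 3746, 4229, 4712, 5195, 5678, 6161, 6644, 7127, 7610, 8093, 8576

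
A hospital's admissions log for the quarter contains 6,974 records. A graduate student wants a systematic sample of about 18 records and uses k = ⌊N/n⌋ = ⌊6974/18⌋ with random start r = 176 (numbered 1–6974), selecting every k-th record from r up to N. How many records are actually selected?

k = ⌊6974/18⌋ = 387
Achieved size = ⌊(6974 − 176)/387⌋ + 1 = ⌊6798/387⌋ + 1 = 17 + 1 = 18
(last selection: 176 + 17×387 = 6755 ≤ 6974; next would be 7142 > 6974)

18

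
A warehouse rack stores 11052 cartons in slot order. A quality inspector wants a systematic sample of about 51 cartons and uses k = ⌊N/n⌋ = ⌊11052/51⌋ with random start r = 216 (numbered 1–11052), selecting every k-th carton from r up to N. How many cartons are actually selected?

k = ⌊11052/51⌋ = 216
Achieved size = ⌊(11052 − 216)/216⌋ + 1 = ⌊10836/216⌋ + 1 = 50 + 1 = 51
(last selection: 216 + 50×216 = 11016 ≤ 11052; next would be 11232 > 11052)

51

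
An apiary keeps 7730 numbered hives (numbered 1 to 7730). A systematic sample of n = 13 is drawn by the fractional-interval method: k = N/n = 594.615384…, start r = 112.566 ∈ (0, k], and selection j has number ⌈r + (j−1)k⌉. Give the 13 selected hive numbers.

j=1: r + 0k = 112.566 → ⌈·⌉ = 113
j=2: r + 1k = 707.181384… → ⌈·⌉ = 708
j=3: r + 2k = 1301.796769… → ⌈·⌉ = 1302
j=4: r + 3k = 1896.412153… → ⌈·⌉ = 1897
j=5: r + 4k = 2491.027538… → ⌈·⌉ = 2492
j=6: r + 5k = 3085.642923… → ⌈·⌉ = 3086
j=7: r + 6k = 3680.258307… → ⌈·⌉ = 3681
j=8: r + 7k = 4274.873692… → ⌈·⌉ = 4275
j=9: r + 8k = 4869.489076… → ⌈·⌉ = 4870
j=10: r + 9k = 5464.104461… → ⌈·⌉ = 5465
j=11: r + 10k = 6058.719846… → ⌈·⌉ = 6059
j=12: r + 11k = 6653.335230… → ⌈·⌉ = 6654
j=13: r + 12k = 7247.950615… → ⌈·⌉ = 7248

113, 708, 1302, 1897, 2492, 3086, 3681, 4275, 4870, 5465, 6059, 6654, 7248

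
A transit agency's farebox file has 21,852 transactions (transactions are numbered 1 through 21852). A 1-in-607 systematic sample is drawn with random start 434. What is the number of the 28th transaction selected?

16823

k = 607
28th selection = r + (28−1)·k = 434 + 27×607 = 434 + 16389 = 16823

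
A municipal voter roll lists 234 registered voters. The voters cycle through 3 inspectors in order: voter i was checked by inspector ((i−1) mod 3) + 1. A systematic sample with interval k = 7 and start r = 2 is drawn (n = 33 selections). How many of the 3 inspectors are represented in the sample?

Consecutive selections differ by k = 7, so their inspector numbers differ by 7 mod 3 = 1.
gcd(7, 3) = 1, so the sample visits 3/1 = 3 distinct residues mod 3.
Start 2 is inspector 2; the inspectors hit are 1, 2, 3.

3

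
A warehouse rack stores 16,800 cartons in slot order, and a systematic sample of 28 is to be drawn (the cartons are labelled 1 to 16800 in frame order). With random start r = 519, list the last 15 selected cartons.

8319, 8919, 9519, 10119, 10719, 11319, 11919, 12519, 13119, 13719, 14319, 14919, 15519, 16119, 16719

k = N/n = 16800/28 = 600
14th selection = 519 + 13×600 = 8319
15th: 8319 + 600 = 8919
16th: 8919 + 600 = 9519
17th: 9519 + 600 = 10119
18th: 10119 + 600 = 10719
19th: 10719 + 600 = 11319
20th: 11319 + 600 = 11919
21st: 11919 + 600 = 12519
22nd: 12519 + 600 = 13119
23rd: 13119 + 600 = 13719
24th: 13719 + 600 = 14319
25th: 14319 + 600 = 14919
26th: 14919 + 600 = 15519
27th: 15519 + 600 = 16119
28th: 16119 + 600 = 16719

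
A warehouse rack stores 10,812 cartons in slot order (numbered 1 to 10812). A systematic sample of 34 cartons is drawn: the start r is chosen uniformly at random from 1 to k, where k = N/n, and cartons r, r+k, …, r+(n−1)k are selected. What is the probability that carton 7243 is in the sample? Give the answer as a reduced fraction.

1/318

k = 10812/34 = 318.
Carton 7243 is selected iff r ≡ 7243 (mod 318); exactly one such r in {1,…,318}.
Inclusion probability = 1/318.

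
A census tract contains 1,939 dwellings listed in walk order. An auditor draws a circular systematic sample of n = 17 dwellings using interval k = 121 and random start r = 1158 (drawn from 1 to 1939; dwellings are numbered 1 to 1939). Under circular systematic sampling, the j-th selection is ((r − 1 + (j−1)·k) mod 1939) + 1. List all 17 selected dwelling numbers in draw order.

1158, 1279, 1400, 1521, 1642, 1763, 1884, 66, 187, 308, 429, 550, 671, 792, 913, 1034, 1155

Selection 1: 1158
Selection 2: 1158 + 121 = 1279
Selection 3: 1279 + 121 = 1400
Selection 4: 1400 + 121 = 1521
Selection 5: 1521 + 121 = 1642
Selection 6: 1642 + 121 = 1763
Selection 7: 1763 + 121 = 1884
Selection 8: 1884 + 121 = 2005 → 2005 − 1939 = 66
Selection 9: 66 + 121 = 187
Selection 10: 187 + 121 = 308
Selection 11: 308 + 121 = 429
Selection 12: 429 + 121 = 550
Selection 13: 550 + 121 = 671
Selection 14: 671 + 121 = 792
Selection 15: 792 + 121 = 913
Selection 16: 913 + 121 = 1034
Selection 17: 1034 + 121 = 1155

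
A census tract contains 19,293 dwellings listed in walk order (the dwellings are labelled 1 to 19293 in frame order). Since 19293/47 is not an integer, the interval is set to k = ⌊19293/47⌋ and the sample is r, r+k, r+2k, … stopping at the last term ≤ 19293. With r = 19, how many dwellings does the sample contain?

k = ⌊19293/47⌋ = 410
Achieved size = ⌊(19293 − 19)/410⌋ + 1 = ⌊19274/410⌋ + 1 = 47 + 1 = 48
(last selection: 19 + 47×410 = 19289 ≤ 19293; next would be 19699 > 19293)

48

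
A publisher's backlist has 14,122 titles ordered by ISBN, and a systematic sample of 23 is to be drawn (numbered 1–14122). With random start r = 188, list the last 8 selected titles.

9398, 10012, 10626, 11240, 11854, 12468, 13082, 13696

k = N/n = 14122/23 = 614
16th selection = 188 + 15×614 = 9398
17th: 9398 + 614 = 10012
18th: 10012 + 614 = 10626
19th: 10626 + 614 = 11240
20th: 11240 + 614 = 11854
21st: 11854 + 614 = 12468
22nd: 12468 + 614 = 13082
23rd: 13082 + 614 = 13696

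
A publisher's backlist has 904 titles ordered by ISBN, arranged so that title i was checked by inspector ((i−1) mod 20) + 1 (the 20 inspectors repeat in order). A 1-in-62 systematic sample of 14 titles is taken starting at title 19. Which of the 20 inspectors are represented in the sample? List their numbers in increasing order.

1, 3, 5, 7, 9, 11, 13, 15, 17, 19

Consecutive selections differ by k = 62, so their inspector numbers differ by 62 mod 20 = 2.
gcd(62, 20) = 2, so the sample visits 20/2 = 10 distinct residues mod 20.
Start 19 is inspector 19; the inspectors hit are 1, 3, 5, 7, 9, 11, 13, 15, 17, 19.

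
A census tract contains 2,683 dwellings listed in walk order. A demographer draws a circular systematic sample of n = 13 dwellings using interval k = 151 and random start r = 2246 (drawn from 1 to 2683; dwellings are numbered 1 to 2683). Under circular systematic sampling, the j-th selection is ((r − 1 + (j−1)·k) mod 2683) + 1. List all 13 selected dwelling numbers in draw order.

Selection 1: 2246
Selection 2: 2246 + 151 = 2397
Selection 3: 2397 + 151 = 2548
Selection 4: 2548 + 151 = 2699 → 2699 − 2683 = 16
Selection 5: 16 + 151 = 167
Selection 6: 167 + 151 = 318
Selection 7: 318 + 151 = 469
Selection 8: 469 + 151 = 620
Selection 9: 620 + 151 = 771
Selection 10: 771 + 151 = 922
Selection 11: 922 + 151 = 1073
Selection 12: 1073 + 151 = 1224
Selection 13: 1224 + 151 = 1375

2246, 2397, 2548, 16, 167, 318, 469, 620, 771, 922, 1073, 1224, 1375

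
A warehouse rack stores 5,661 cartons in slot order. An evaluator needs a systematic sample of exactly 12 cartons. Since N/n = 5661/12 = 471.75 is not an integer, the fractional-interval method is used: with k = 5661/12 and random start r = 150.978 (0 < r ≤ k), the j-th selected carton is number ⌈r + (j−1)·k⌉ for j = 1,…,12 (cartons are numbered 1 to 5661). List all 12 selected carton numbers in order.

151, 623, 1095, 1567, 2038, 2510, 2982, 3454, 3925, 4397, 4869, 5341

j=1: r + 0k = 150.978 → ⌈·⌉ = 151
j=2: r + 1k = 622.728 → ⌈·⌉ = 623
j=3: r + 2k = 1094.478 → ⌈·⌉ = 1095
j=4: r + 3k = 1566.228 → ⌈·⌉ = 1567
j=5: r + 4k = 2037.978 → ⌈·⌉ = 2038
j=6: r + 5k = 2509.728 → ⌈·⌉ = 2510
j=7: r + 6k = 2981.478 → ⌈·⌉ = 2982
j=8: r + 7k = 3453.228 → ⌈·⌉ = 3454
j=9: r + 8k = 3924.978 → ⌈·⌉ = 3925
j=10: r + 9k = 4396.728 → ⌈·⌉ = 4397
j=11: r + 10k = 4868.478 → ⌈·⌉ = 4869
j=12: r + 11k = 5340.228 → ⌈·⌉ = 5341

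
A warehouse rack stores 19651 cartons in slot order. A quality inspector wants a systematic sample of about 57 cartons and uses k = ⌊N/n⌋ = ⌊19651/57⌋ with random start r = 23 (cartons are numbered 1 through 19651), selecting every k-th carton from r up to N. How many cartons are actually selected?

k = ⌊19651/57⌋ = 344
Achieved size = ⌊(19651 − 23)/344⌋ + 1 = ⌊19628/344⌋ + 1 = 57 + 1 = 58
(last selection: 23 + 57×344 = 19631 ≤ 19651; next would be 19975 > 19651)

58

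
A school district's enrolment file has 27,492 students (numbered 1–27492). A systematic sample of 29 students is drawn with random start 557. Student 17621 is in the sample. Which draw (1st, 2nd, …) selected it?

19

k = 27492/29 = 948
position = (17621 − 557)/948 + 1 = 17064/948 + 1 = 18 + 1 = 19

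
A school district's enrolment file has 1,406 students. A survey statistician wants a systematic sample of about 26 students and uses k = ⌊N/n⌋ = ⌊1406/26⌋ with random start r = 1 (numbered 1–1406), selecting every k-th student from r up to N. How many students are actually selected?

k = ⌊1406/26⌋ = 54
Achieved size = ⌊(1406 − 1)/54⌋ + 1 = ⌊1405/54⌋ + 1 = 26 + 1 = 27
(last selection: 1 + 26×54 = 1405 ≤ 1406; next would be 1459 > 1406)

27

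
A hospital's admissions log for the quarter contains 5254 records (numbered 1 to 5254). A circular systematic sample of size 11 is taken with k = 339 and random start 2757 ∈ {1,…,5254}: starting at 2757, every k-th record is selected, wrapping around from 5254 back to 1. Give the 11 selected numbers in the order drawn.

Selection 1: 2757
Selection 2: 2757 + 339 = 3096
Selection 3: 3096 + 339 = 3435
Selection 4: 3435 + 339 = 3774
Selection 5: 3774 + 339 = 4113
Selection 6: 4113 + 339 = 4452
Selection 7: 4452 + 339 = 4791
Selection 8: 4791 + 339 = 5130
Selection 9: 5130 + 339 = 5469 → 5469 − 5254 = 215
Selection 10: 215 + 339 = 554
Selection 11: 554 + 339 = 893

2757, 3096, 3435, 3774, 4113, 4452, 4791, 5130, 215, 554, 893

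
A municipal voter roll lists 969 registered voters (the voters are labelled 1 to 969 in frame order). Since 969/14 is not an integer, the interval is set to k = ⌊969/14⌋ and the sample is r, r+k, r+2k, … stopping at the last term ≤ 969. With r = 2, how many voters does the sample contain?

15

k = ⌊969/14⌋ = 69
Achieved size = ⌊(969 − 2)/69⌋ + 1 = ⌊967/69⌋ + 1 = 14 + 1 = 15
(last selection: 2 + 14×69 = 968 ≤ 969; next would be 1037 > 969)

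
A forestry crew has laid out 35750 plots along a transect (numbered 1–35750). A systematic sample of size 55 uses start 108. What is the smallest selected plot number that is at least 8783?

9208

k = 35750/55 = 650
Steps past start: ⌈(8783 − 108)/650⌉ = ⌈8675/650⌉ = 14
Selected plot: 108 + 14×650 = 9208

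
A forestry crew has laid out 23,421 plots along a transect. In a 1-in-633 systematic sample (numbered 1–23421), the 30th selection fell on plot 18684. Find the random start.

k = 633
r = 18684 − (30−1)×633 = 18684 − 18357 = 327

327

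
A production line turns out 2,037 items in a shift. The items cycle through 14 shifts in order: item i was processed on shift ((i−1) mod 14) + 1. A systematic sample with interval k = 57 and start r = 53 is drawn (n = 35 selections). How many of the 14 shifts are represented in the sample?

Consecutive selections differ by k = 57, so their shift numbers differ by 57 mod 14 = 1.
gcd(57, 14) = 1, so the sample visits 14/1 = 14 distinct residues mod 14.
Start 53 is shift 11; the shifts hit are 1, 2, 3, 4, 5, 6, 7, 8, 9, 10, 11, 12, 13, 14.

14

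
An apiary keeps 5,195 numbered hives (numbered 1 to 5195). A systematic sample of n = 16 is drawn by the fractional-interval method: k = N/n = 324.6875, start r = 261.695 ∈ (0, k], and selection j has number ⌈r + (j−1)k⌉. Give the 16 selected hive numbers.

j=1: r + 0k = 261.695 → ⌈·⌉ = 262
j=2: r + 1k = 586.3825 → ⌈·⌉ = 587
j=3: r + 2k = 911.07 → ⌈·⌉ = 912
j=4: r + 3k = 1235.7575 → ⌈·⌉ = 1236
j=5: r + 4k = 1560.445 → ⌈·⌉ = 1561
j=6: r + 5k = 1885.1325 → ⌈·⌉ = 1886
j=7: r + 6k = 2209.82 → ⌈·⌉ = 2210
j=8: r + 7k = 2534.5075 → ⌈·⌉ = 2535
j=9: r + 8k = 2859.195 → ⌈·⌉ = 2860
j=10: r + 9k = 3183.8825 → ⌈·⌉ = 3184
j=11: r + 10k = 3508.57 → ⌈·⌉ = 3509
j=12: r + 11k = 3833.2575 → ⌈·⌉ = 3834
j=13: r + 12k = 4157.945 → ⌈·⌉ = 4158
j=14: r + 13k = 4482.6325 → ⌈·⌉ = 4483
j=15: r + 14k = 4807.32 → ⌈·⌉ = 4808
j=16: r + 15k = 5132.0075 → ⌈·⌉ = 5133

262, 587, 912, 1236, 1561, 1886, 2210, 2535, 2860, 3184, 3509, 3834, 4158, 4483, 4808, 5133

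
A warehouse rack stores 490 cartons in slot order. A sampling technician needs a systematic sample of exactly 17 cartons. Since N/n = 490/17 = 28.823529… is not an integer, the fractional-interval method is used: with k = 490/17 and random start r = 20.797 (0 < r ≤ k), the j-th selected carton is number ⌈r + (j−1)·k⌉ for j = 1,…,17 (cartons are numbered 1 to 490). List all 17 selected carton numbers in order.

j=1: r + 0k = 20.797 → ⌈·⌉ = 21
j=2: r + 1k = 49.620529… → ⌈·⌉ = 50
j=3: r + 2k = 78.444058… → ⌈·⌉ = 79
j=4: r + 3k = 107.267588… → ⌈·⌉ = 108
j=5: r + 4k = 136.091117… → ⌈·⌉ = 137
j=6: r + 5k = 164.914647… → ⌈·⌉ = 165
j=7: r + 6k = 193.738176… → ⌈·⌉ = 194
j=8: r + 7k = 222.561705… → ⌈·⌉ = 223
j=9: r + 8k = 251.385235… → ⌈·⌉ = 252
j=10: r + 9k = 280.208764… → ⌈·⌉ = 281
j=11: r + 10k = 309.032294… → ⌈·⌉ = 310
j=12: r + 11k = 337.855823… → ⌈·⌉ = 338
j=13: r + 12k = 366.679352… → ⌈·⌉ = 367
j=14: r + 13k = 395.502882… → ⌈·⌉ = 396
j=15: r + 14k = 424.326411… → ⌈·⌉ = 425
j=16: r + 15k = 453.149941… → ⌈·⌉ = 454
j=17: r + 16k = 481.973470… → ⌈·⌉ = 482

21, 50, 79, 108, 137, 165, 194, 223, 252, 281, 310, 338, 367, 396, 425, 454, 482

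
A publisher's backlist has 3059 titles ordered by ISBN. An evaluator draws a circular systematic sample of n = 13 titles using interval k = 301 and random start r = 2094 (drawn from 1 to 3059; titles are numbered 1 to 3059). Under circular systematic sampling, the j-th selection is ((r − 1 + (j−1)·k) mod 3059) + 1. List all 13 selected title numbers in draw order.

Selection 1: 2094
Selection 2: 2094 + 301 = 2395
Selection 3: 2395 + 301 = 2696
Selection 4: 2696 + 301 = 2997
Selection 5: 2997 + 301 = 3298 → 3298 − 3059 = 239
Selection 6: 239 + 301 = 540
Selection 7: 540 + 301 = 841
Selection 8: 841 + 301 = 1142
Selection 9: 1142 + 301 = 1443
Selection 10: 1443 + 301 = 1744
Selection 11: 1744 + 301 = 2045
Selection 12: 2045 + 301 = 2346
Selection 13: 2346 + 301 = 2647

2094, 2395, 2696, 2997, 239, 540, 841, 1142, 1443, 1744, 2045, 2346, 2647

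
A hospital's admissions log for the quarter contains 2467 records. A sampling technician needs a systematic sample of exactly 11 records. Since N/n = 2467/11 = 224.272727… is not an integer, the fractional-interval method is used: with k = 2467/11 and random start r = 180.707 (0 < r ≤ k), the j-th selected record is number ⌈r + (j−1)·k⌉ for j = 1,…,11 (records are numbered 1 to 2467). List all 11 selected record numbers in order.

j=1: r + 0k = 180.707 → ⌈·⌉ = 181
j=2: r + 1k = 404.979727… → ⌈·⌉ = 405
j=3: r + 2k = 629.252454… → ⌈·⌉ = 630
j=4: r + 3k = 853.525181… → ⌈·⌉ = 854
j=5: r + 4k = 1077.797909… → ⌈·⌉ = 1078
j=6: r + 5k = 1302.070636… → ⌈·⌉ = 1303
j=7: r + 6k = 1526.343363… → ⌈·⌉ = 1527
j=8: r + 7k = 1750.616090… → ⌈·⌉ = 1751
j=9: r + 8k = 1974.888818… → ⌈·⌉ = 1975
j=10: r + 9k = 2199.161545… → ⌈·⌉ = 2200
j=11: r + 10k = 2423.434272… → ⌈·⌉ = 2424

181, 405, 630, 854, 1078, 1303, 1527, 1751, 1975, 2200, 2424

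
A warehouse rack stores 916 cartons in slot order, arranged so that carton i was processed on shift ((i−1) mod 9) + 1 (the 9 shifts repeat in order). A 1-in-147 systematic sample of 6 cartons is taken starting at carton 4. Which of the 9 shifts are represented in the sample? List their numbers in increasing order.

Consecutive selections differ by k = 147, so their shift numbers differ by 147 mod 9 = 3.
gcd(147, 9) = 3, so the sample visits 9/3 = 3 distinct residues mod 9.
Start 4 is shift 4; the shifts hit are 1, 4, 7.

1, 4, 7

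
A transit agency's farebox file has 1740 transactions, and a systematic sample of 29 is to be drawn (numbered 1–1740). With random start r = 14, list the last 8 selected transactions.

k = N/n = 1740/29 = 60
22nd selection = 14 + 21×60 = 1274
23rd: 1274 + 60 = 1334
24th: 1334 + 60 = 1394
25th: 1394 + 60 = 1454
26th: 1454 + 60 = 1514
27th: 1514 + 60 = 1574
28th: 1574 + 60 = 1634
29th: 1634 + 60 = 1694

1274, 1334, 1394, 1454, 1514, 1574, 1634, 1694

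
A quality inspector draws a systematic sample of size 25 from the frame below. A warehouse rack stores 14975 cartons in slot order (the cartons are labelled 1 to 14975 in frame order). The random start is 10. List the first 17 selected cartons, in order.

10, 609, 1208, 1807, 2406, 3005, 3604, 4203, 4802, 5401, 6000, 6599, 7198, 7797, 8396, 8995, 9594

k = N/n = 14975/25 = 599
carton 1: 10
carton 2: 10 + 599 = 609
carton 3: 609 + 599 = 1208
carton 4: 1208 + 599 = 1807
carton 5: 1807 + 599 = 2406
carton 6: 2406 + 599 = 3005
carton 7: 3005 + 599 = 3604
carton 8: 3604 + 599 = 4203
carton 9: 4203 + 599 = 4802
carton 10: 4802 + 599 = 5401
carton 11: 5401 + 599 = 6000
carton 12: 6000 + 599 = 6599
carton 13: 6599 + 599 = 7198
carton 14: 7198 + 599 = 7797
carton 15: 7797 + 599 = 8396
carton 16: 8396 + 599 = 8995
carton 17: 8995 + 599 = 9594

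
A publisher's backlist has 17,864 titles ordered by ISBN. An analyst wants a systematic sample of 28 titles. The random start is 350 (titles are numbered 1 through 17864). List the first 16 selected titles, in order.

k = N/n = 17864/28 = 638
title 1: 350
title 2: 350 + 638 = 988
title 3: 988 + 638 = 1626
title 4: 1626 + 638 = 2264
title 5: 2264 + 638 = 2902
title 6: 2902 + 638 = 3540
title 7: 3540 + 638 = 4178
title 8: 4178 + 638 = 4816
title 9: 4816 + 638 = 5454
title 10: 5454 + 638 = 6092
title 11: 6092 + 638 = 6730
title 12: 6730 + 638 = 7368
title 13: 7368 + 638 = 8006
title 14: 8006 + 638 = 8644
title 15: 8644 + 638 = 9282
title 16: 9282 + 638 = 9920

350, 988, 1626, 2264, 2902, 3540, 4178, 4816, 5454, 6092, 6730, 7368, 8006, 8644, 9282, 9920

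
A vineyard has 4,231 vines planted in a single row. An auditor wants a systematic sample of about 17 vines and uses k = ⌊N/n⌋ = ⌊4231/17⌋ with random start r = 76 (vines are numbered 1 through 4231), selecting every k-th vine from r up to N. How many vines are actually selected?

k = ⌊4231/17⌋ = 248
Achieved size = ⌊(4231 − 76)/248⌋ + 1 = ⌊4155/248⌋ + 1 = 16 + 1 = 17
(last selection: 76 + 16×248 = 4044 ≤ 4231; next would be 4292 > 4231)

17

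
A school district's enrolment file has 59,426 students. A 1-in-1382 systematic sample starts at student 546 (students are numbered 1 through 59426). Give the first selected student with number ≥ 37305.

k = 1382
Steps past start: ⌈(37305 − 546)/1382⌉ = ⌈36759/1382⌉ = 27
Selected student: 546 + 27×1382 = 37860

37860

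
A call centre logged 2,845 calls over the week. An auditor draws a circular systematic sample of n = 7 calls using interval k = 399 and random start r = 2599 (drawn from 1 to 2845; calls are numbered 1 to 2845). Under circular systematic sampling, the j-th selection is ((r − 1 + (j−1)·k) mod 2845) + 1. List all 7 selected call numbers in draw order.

Selection 1: 2599
Selection 2: 2599 + 399 = 2998 → 2998 − 2845 = 153
Selection 3: 153 + 399 = 552
Selection 4: 552 + 399 = 951
Selection 5: 951 + 399 = 1350
Selection 6: 1350 + 399 = 1749
Selection 7: 1749 + 399 = 2148

2599, 153, 552, 951, 1350, 1749, 2148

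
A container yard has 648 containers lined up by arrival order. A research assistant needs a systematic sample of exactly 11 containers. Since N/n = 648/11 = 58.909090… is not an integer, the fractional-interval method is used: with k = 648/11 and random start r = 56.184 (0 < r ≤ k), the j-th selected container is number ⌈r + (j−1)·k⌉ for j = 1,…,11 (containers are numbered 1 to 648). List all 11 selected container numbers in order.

j=1: r + 0k = 56.184 → ⌈·⌉ = 57
j=2: r + 1k = 115.093090… → ⌈·⌉ = 116
j=3: r + 2k = 174.002181… → ⌈·⌉ = 175
j=4: r + 3k = 232.911272… → ⌈·⌉ = 233
j=5: r + 4k = 291.820363… → ⌈·⌉ = 292
j=6: r + 5k = 350.729454… → ⌈·⌉ = 351
j=7: r + 6k = 409.638545… → ⌈·⌉ = 410
j=8: r + 7k = 468.547636… → ⌈·⌉ = 469
j=9: r + 8k = 527.456727… → ⌈·⌉ = 528
j=10: r + 9k = 586.365818… → ⌈·⌉ = 587
j=11: r + 10k = 645.274909… → ⌈·⌉ = 646

57, 116, 175, 233, 292, 351, 410, 469, 528, 587, 646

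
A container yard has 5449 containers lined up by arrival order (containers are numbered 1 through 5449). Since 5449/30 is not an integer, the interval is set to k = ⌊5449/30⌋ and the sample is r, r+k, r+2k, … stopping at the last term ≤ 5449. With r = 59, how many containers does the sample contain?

30

k = ⌊5449/30⌋ = 181
Achieved size = ⌊(5449 − 59)/181⌋ + 1 = ⌊5390/181⌋ + 1 = 29 + 1 = 30
(last selection: 59 + 29×181 = 5308 ≤ 5449; next would be 5489 > 5449)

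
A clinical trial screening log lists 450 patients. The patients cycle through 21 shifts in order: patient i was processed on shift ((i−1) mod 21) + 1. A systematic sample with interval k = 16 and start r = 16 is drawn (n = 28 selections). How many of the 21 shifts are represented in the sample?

21

Consecutive selections differ by k = 16, so their shift numbers differ by 16 mod 21 = 16.
gcd(16, 21) = 1, so the sample visits 21/1 = 21 distinct residues mod 21.
Start 16 is shift 16; the shifts hit are 1, 2, 3, 4, 5, 6, 7, 8, 9, 10, 11, 12, 13, 14, 15, 16, 17, 18, 19, 20, 21.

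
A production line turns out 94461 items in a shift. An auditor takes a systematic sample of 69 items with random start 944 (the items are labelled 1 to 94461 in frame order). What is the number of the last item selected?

94036

k = 94461/69 = 1369
69th selection = r + (69−1)·k = 944 + 68×1369 = 944 + 93092 = 94036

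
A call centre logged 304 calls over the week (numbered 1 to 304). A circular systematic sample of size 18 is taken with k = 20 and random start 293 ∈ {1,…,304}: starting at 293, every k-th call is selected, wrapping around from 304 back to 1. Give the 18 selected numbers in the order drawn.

Selection 1: 293
Selection 2: 293 + 20 = 313 → 313 − 304 = 9
Selection 3: 9 + 20 = 29
Selection 4: 29 + 20 = 49
Selection 5: 49 + 20 = 69
Selection 6: 69 + 20 = 89
Selection 7: 89 + 20 = 109
Selection 8: 109 + 20 = 129
Selection 9: 129 + 20 = 149
Selection 10: 149 + 20 = 169
Selection 11: 169 + 20 = 189
Selection 12: 189 + 20 = 209
Selection 13: 209 + 20 = 229
Selection 14: 229 + 20 = 249
Selection 15: 249 + 20 = 269
Selection 16: 269 + 20 = 289
Selection 17: 289 + 20 = 309 → 309 − 304 = 5
Selection 18: 5 + 20 = 25

293, 9, 29, 49, 69, 89, 109, 129, 149, 169, 189, 209, 229, 249, 269, 289, 5, 25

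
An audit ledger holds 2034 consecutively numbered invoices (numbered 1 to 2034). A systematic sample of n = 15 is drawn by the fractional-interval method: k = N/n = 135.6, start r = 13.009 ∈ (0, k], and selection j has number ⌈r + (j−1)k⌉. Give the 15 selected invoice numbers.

j=1: r + 0k = 13.009 → ⌈·⌉ = 14
j=2: r + 1k = 148.609 → ⌈·⌉ = 149
j=3: r + 2k = 284.209 → ⌈·⌉ = 285
j=4: r + 3k = 419.809 → ⌈·⌉ = 420
j=5: r + 4k = 555.409 → ⌈·⌉ = 556
j=6: r + 5k = 691.009 → ⌈·⌉ = 692
j=7: r + 6k = 826.609 → ⌈·⌉ = 827
j=8: r + 7k = 962.209 → ⌈·⌉ = 963
j=9: r + 8k = 1097.809 → ⌈·⌉ = 1098
j=10: r + 9k = 1233.409 → ⌈·⌉ = 1234
j=11: r + 10k = 1369.009 → ⌈·⌉ = 1370
j=12: r + 11k = 1504.609 → ⌈·⌉ = 1505
j=13: r + 12k = 1640.209 → ⌈·⌉ = 1641
j=14: r + 13k = 1775.809 → ⌈·⌉ = 1776
j=15: r + 14k = 1911.409 → ⌈·⌉ = 1912

14, 149, 285, 420, 556, 692, 827, 963, 1098, 1234, 1370, 1505, 1641, 1776, 1912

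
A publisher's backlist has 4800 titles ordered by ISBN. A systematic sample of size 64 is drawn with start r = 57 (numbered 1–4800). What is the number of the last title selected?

4782

k = 4800/64 = 75
64th selection = r + (64−1)·k = 57 + 63×75 = 57 + 4725 = 4782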